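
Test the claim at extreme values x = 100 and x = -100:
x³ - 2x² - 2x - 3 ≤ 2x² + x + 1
x = 100: LHS = 100³ - 2·100² - 2·100 - 3 = 979797, RHS = 2·100² + 100 + 1 = 20101; 979797 ≤ 20101 — FAILS
x = -100: LHS = (-100)³ - 2·(-100)² - 2·(-100) - 3 = -1019803, RHS = 2·(-100)² + (-100) + 1 = 19901; -1019803 ≤ 19901 — holds

Answer: Partially: fails for x = 100, holds for x = -100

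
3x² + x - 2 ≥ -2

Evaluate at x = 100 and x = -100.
x = 100: LHS = 3·100² + 100 - 2 = 30098; 30098 ≥ -2 — holds
x = -100: LHS = 3·(-100)² + (-100) - 2 = 29898; 29898 ≥ -2 — holds

Answer: Yes, holds for both x = 100 and x = -100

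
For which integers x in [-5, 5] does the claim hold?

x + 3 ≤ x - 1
Over all integers in [-5, 5], LHS − RHS is smallest at x = 0, where it equals 4:
x = 0: LHS = 0 + 3 = 3, RHS = 0 - 1 = -1; 3 ≤ -1 — FAILS
At the ends of the range:
x = -5: LHS = (-5) + 3 = -2, RHS = (-5) - 1 = -6; -2 ≤ -6 — FAILS
x = 5: LHS = 5 + 3 = 8, RHS = 5 - 1 = 4; 8 ≤ 4 — FAILS
Hence LHS − RHS is never zero or negative, i.e. LHS > RHS throughout, so the claimed relation (≤) fails for every integer in [-5, 5].

Answer: None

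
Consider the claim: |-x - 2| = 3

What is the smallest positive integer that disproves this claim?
Testing positive integers:
x = 1: LHS = |-1 - 2| = |-3| = 3; 3 = 3 — holds
x = 2: LHS = |-2 - 2| = |-4| = 4; 4 = 3 — FAILS  ← smallest positive counterexample

Answer: x = 2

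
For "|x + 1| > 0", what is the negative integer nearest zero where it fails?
Testing negative integers from -1 downward:
x = -1: LHS = |(-1) + 1| = |0| = 0; 0 > 0 — FAILS  ← closest negative counterexample to 0

Answer: x = -1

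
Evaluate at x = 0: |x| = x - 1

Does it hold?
x = 0: LHS = |0| = 0, RHS = 0 - 1 = -1; 0 = -1 — FAILS

The relation fails at x = 0, so x = 0 is a counterexample.

Answer: No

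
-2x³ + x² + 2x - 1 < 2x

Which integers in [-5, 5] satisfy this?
Holds for: {0, 1, 2, 3, 4, 5}
Fails for: {-5, -4, -3, -2, -1}

Answer: {0, 1, 2, 3, 4, 5}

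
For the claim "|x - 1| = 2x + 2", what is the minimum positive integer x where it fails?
Testing positive integers:
x = 1: LHS = |1 - 1| = |0| = 0, RHS = 2·1 + 2 = 4; 0 = 4 — FAILS  ← smallest positive counterexample

Answer: x = 1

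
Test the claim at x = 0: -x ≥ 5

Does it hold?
x = 0: LHS = -0 = 0; 0 ≥ 5 — FAILS

The relation fails at x = 0, so x = 0 is a counterexample.

Answer: No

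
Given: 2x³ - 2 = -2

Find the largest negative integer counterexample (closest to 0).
Testing negative integers from -1 downward:
x = -1: LHS = 2·(-1)³ - 2 = -4; -4 = -2 — FAILS  ← closest negative counterexample to 0

Answer: x = -1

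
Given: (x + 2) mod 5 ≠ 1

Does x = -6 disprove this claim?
Substitute x = -6 into the relation:
x = -6: LHS = ((-6) + 2) mod 5 = (-4) mod 5 = 1; 1 ≠ 1 — FAILS

Since the claim fails at x = -6, this value is a counterexample.

Answer: Yes, x = -6 is a counterexample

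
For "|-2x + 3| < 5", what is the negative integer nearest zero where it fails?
Testing negative integers from -1 downward:
x = -1: LHS = |-2·(-1) + 3| = |5| = 5; 5 < 5 — FAILS  ← closest negative counterexample to 0

Answer: x = -1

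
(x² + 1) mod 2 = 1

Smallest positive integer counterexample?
Testing positive integers:
x = 1: LHS = (1² + 1) mod 2 = 2 mod 2 = 0; 0 = 1 — FAILS  ← smallest positive counterexample

Answer: x = 1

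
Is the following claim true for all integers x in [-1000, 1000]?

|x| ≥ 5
The claim fails at x = 0:
x = 0: LHS = |0| = 0; 0 ≥ 5 — FAILS

Because a single integer refutes it, the statement is false.

Answer: False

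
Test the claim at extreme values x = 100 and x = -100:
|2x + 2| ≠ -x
x = 100: LHS = |2·100 + 2| = |202| = 202; 202 ≠ -100 — holds
x = -100: LHS = |2·(-100) + 2| = |-198| = 198, RHS = -(-100) = 100; 198 ≠ 100 — holds

Answer: Yes, holds for both x = 100 and x = -100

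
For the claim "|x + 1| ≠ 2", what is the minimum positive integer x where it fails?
Testing positive integers:
x = 1: LHS = |1 + 1| = |2| = 2; 2 ≠ 2 — FAILS  ← smallest positive counterexample

Answer: x = 1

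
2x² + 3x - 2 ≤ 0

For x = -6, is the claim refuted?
Substitute x = -6 into the relation:
x = -6: LHS = 2·(-6)² + 3·(-6) - 2 = 52; 52 ≤ 0 — FAILS

Since the claim fails at x = -6, this value is a counterexample.

Answer: Yes, x = -6 is a counterexample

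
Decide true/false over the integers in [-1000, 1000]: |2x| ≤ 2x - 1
The claim fails at x = 0:
x = 0: LHS = |2·0| = |0| = 0, RHS = 2·0 - 1 = -1; 0 ≤ -1 — FAILS

Because a single integer refutes it, the statement is false.

Answer: False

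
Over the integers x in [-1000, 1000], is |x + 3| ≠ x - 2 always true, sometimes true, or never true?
Over all integers in [-1000, 1000], LHS − RHS is always positive; it is smallest at x = 0, where it equals 5:
x = 0: LHS = |0 + 3| = |3| = 3, RHS = 0 - 2 = -2; 3 ≠ -2 — holds
At the ends of the range:
x = -1000: LHS = |(-1000) + 3| = |-997| = 997, RHS = (-1000) - 2 = -1002; 997 ≠ -1002 — holds
x = 1000: LHS = |1000 + 3| = |1003| = 1003, RHS = 1000 - 2 = 998; 1003 ≠ 998 — holds
Hence LHS − RHS is never 0, i.e. the two sides are never equal, so the relation holds for every integer in [-1000, 1000].

No counterexample exists.

Answer: Always true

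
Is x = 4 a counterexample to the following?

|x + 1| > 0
Substitute x = 4 into the relation:
x = 4: LHS = |4 + 1| = |5| = 5; 5 > 0 — holds

The claim holds here, so x = 4 is not a counterexample. (A counterexample exists elsewhere, e.g. x = -1.)

Answer: No, x = 4 is not a counterexample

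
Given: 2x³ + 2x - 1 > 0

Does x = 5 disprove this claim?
Substitute x = 5 into the relation:
x = 5: LHS = 2·5³ + 2·5 - 1 = 259; 259 > 0 — holds

The claim holds here, so x = 5 is not a counterexample. (A counterexample exists elsewhere, e.g. x = 0.)

Answer: No, x = 5 is not a counterexample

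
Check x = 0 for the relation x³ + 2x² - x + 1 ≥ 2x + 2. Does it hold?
x = 0: LHS = 0³ + 2·0² - 0 + 1 = 1, RHS = 2·0 + 2 = 2; 1 ≥ 2 — FAILS

The relation fails at x = 0, so x = 0 is a counterexample.

Answer: No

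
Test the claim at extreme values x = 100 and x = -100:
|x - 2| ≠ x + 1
x = 100: LHS = |100 - 2| = |98| = 98, RHS = 100 + 1 = 101; 98 ≠ 101 — holds
x = -100: LHS = |(-100) - 2| = |-102| = 102, RHS = (-100) + 1 = -99; 102 ≠ -99 — holds

Answer: Yes, holds for both x = 100 and x = -100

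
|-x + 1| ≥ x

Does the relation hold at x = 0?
x = 0: LHS = |-0 + 1| = |1| = 1; 1 ≥ 0 — holds

The relation is satisfied at x = 0.

Answer: Yes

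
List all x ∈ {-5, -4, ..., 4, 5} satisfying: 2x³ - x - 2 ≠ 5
Track d = LHS − RHS over the integers in [-5, 5]. Equality would need d = 0, but d changes sign only between consecutive integers, jumping over 0:
x = 1: LHS = 2·1³ - 1 - 2 = -1; -1 ≠ 5 — holds  (d = -6)
x = 2: LHS = 2·2³ - 2 - 2 = 12; 12 ≠ 5 — holds  (d = 7)
Away from these crossings d keeps a constant sign, and checking every integer in [-5, 5] confirms d ≠ 0 throughout. Hence the two sides are never equal, so the relation holds for every integer in [-5, 5].

Answer: All integers in [-5, 5]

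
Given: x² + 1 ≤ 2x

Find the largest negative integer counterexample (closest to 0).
Testing negative integers from -1 downward:
x = -1: LHS = (-1)² + 1 = 2, RHS = 2·(-1) = -2; 2 ≤ -2 — FAILS  ← closest negative counterexample to 0

Answer: x = -1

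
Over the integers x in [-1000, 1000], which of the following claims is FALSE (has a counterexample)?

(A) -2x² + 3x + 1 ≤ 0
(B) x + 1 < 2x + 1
(A) x = 0: LHS = -2·0² + 3·0 + 1 = 1; 1 ≤ 0 — FAILS
(B) x = 0: LHS = 0 + 1 = 1, RHS = 2·0 + 1 = 1; 1 < 1 — FAILS

Answer: Both A and B are false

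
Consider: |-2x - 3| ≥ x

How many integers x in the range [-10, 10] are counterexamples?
Over all integers in [-10, 10], LHS − RHS is smallest at x = -1, where it equals 2:
x = -1: LHS = |-2·(-1) - 3| = |-1| = 1; 1 ≥ -1 — holds
At the ends of the range:
x = -10: LHS = |-2·(-10) - 3| = |17| = 17; 17 ≥ -10 — holds
x = 10: LHS = |-2·10 - 3| = |-23| = 23; 23 ≥ 10 — holds
Hence LHS − RHS is never negative, i.e. LHS ≥ RHS throughout, so the relation holds for every integer in [-10, 10].

No counterexample appears in that range.

Answer: 0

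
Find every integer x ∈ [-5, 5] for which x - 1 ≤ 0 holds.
Holds for: {-5, -4, -3, -2, -1, 0, 1}
Fails for: {2, 3, 4, 5}

Answer: {-5, -4, -3, -2, -1, 0, 1}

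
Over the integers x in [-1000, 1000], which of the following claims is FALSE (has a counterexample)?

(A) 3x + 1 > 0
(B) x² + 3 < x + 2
(A) x = -1: LHS = 3·(-1) + 1 = -2; -2 > 0 — FAILS
(B) x = 0: LHS = 0² + 3 = 3, RHS = 0 + 2 = 2; 3 < 2 — FAILS

Answer: Both A and B are false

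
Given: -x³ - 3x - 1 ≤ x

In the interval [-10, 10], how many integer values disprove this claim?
Counterexamples in [-10, 10]: {-10, -9, -8, -7, -6, -5, -4, -3, -2, -1}.

Counting them gives 10 values.

Answer: 10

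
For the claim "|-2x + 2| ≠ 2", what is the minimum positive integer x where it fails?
Testing positive integers:
x = 1: LHS = |-2·1 + 2| = |0| = 0; 0 ≠ 2 — holds
x = 2: LHS = |-2·2 + 2| = |-2| = 2; 2 ≠ 2 — FAILS  ← smallest positive counterexample

Answer: x = 2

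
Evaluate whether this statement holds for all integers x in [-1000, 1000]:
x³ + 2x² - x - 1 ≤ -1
The claim fails at x = 1:
x = 1: LHS = 1³ + 2·1² - 1 - 1 = 1; 1 ≤ -1 — FAILS

Because a single integer refutes it, the statement is false.

Answer: False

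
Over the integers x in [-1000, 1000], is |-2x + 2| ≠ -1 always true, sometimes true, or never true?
An absolute value is never negative, so the left side is ≥ 0 for every x, while the right side is -1. Tightest case in [-1000, 1000] is x = 1:
x = 1: LHS = |-2·1 + 2| = |0| = 0; 0 ≠ -1 — holds
Hence LHS − RHS is never 0, i.e. the two sides are never equal, so the relation holds for every integer in [-1000, 1000].

No counterexample exists.

Answer: Always true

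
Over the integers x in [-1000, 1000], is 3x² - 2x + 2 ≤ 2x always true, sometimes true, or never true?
Over all integers in [-1000, 1000], LHS − RHS is smallest at x = 1, where it equals 1:
x = 1: LHS = 3·1² - 2·1 + 2 = 3, RHS = 2·1 = 2; 3 ≤ 2 — FAILS
At the ends of the range:
x = -1000: LHS = 3·(-1000)² - 2·(-1000) + 2 = 3002002, RHS = 2·(-1000) = -2000; 3002002 ≤ -2000 — FAILS
x = 1000: LHS = 3·1000² - 2·1000 + 2 = 2998002, RHS = 2·1000 = 2000; 2998002 ≤ 2000 — FAILS
Hence LHS − RHS is never zero or negative, i.e. LHS > RHS throughout, so the claimed relation (≤) fails for every integer in [-1000, 1000].

No integer in the range satisfies it.

Answer: Never true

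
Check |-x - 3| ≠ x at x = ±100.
x = 100: LHS = |-100 - 3| = |-103| = 103; 103 ≠ 100 — holds
x = -100: LHS = |-(-100) - 3| = |97| = 97; 97 ≠ -100 — holds

Answer: Yes, holds for both x = 100 and x = -100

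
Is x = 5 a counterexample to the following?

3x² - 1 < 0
Substitute x = 5 into the relation:
x = 5: LHS = 3·5² - 1 = 74; 74 < 0 — FAILS

Since the claim fails at x = 5, this value is a counterexample.

Answer: Yes, x = 5 is a counterexample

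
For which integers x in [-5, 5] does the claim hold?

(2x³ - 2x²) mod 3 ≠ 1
For a polynomial with integer coefficients, its value mod 3 depends only on x mod 3, so it suffices to check one representative of each residue class, x = 0, 1, 2:
x = 0: LHS = (2·0³ - 2·0²) mod 3 = 0 mod 3 = 0; 0 ≠ 1 — holds
x = 1: LHS = (2·1³ - 2·1²) mod 3 = 0 mod 3 = 0; 0 ≠ 1 — holds
x = 2: LHS = (2·2³ - 2·2²) mod 3 = 8 mod 3 = 2; 2 ≠ 1 — holds
The relation holds in every residue class, so the relation holds for every integer in [-5, 5].

Answer: All integers in [-5, 5]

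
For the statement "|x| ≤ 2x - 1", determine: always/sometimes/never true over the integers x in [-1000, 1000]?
Holds at x = 1: LHS = |1| = 1, RHS = 2·1 - 1 = 1; 1 ≤ 1 — holds
Fails at x = 0: LHS = |0| = 0, RHS = 2·0 - 1 = -1; 0 ≤ -1 — FAILS
It is satisfied by some integers in the range but not all.

Answer: Sometimes true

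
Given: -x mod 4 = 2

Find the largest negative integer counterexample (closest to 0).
Testing negative integers from -1 downward:
x = -1: LHS = (-(-1)) mod 4 = 1 mod 4 = 1; 1 = 2 — FAILS  ← closest negative counterexample to 0

Answer: x = -1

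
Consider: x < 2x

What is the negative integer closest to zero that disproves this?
Testing negative integers from -1 downward:
x = -1: RHS = 2·(-1) = -2; -1 < -2 — FAILS  ← closest negative counterexample to 0

Answer: x = -1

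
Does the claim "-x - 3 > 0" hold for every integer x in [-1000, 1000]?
The claim fails at x = 0:
x = 0: LHS = -0 - 3 = -3; -3 > 0 — FAILS

Because a single integer refutes it, the statement is false.

Answer: False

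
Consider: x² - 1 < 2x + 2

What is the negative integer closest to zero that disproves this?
Testing negative integers from -1 downward:
x = -1: LHS = (-1)² - 1 = 0, RHS = 2·(-1) + 2 = 0; 0 < 0 — FAILS  ← closest negative counterexample to 0

Answer: x = -1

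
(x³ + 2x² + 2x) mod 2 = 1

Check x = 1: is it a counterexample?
Substitute x = 1 into the relation:
x = 1: LHS = (1³ + 2·1² + 2·1) mod 2 = 5 mod 2 = 1; 1 = 1 — holds

The claim holds here, so x = 1 is not a counterexample. (A counterexample exists elsewhere, e.g. x = 0.)

Answer: No, x = 1 is not a counterexample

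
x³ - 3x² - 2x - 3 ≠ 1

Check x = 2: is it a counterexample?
Substitute x = 2 into the relation:
x = 2: LHS = 2³ - 3·2² - 2·2 - 3 = -11; -11 ≠ 1 — holds

The relation holds at x = 2, so it is not a counterexample.

Answer: No, x = 2 is not a counterexample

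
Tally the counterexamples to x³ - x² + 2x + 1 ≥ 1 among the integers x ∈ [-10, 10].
Counterexamples in [-10, 10]: {-10, -9, -8, -7, -6, -5, -4, -3, -2, -1}.

Counting them gives 10 values.

Answer: 10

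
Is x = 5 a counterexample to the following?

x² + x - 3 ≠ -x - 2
Substitute x = 5 into the relation:
x = 5: LHS = 5² + 5 - 3 = 27, RHS = -5 - 2 = -7; 27 ≠ -7 — holds

The relation holds at x = 5, so it is not a counterexample.

Answer: No, x = 5 is not a counterexample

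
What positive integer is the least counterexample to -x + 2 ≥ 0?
Testing positive integers:
x = 1: LHS = -1 + 2 = 1; 1 ≥ 0 — holds
x = 2: LHS = -2 + 2 = 0; 0 ≥ 0 — holds
x = 3: LHS = -3 + 2 = -1; -1 ≥ 0 — FAILS  ← smallest positive counterexample

Answer: x = 3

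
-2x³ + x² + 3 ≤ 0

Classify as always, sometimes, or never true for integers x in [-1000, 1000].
Holds at x = 2: LHS = -2·2³ + 2² + 3 = -9; -9 ≤ 0 — holds
Fails at x = 0: LHS = -2·0³ + 0² + 3 = 3; 3 ≤ 0 — FAILS
It is satisfied by some integers in the range but not all.

Answer: Sometimes true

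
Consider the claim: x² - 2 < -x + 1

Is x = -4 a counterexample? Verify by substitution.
Substitute x = -4 into the relation:
x = -4: LHS = (-4)² - 2 = 14, RHS = -(-4) + 1 = 5; 14 < 5 — FAILS

Since the claim fails at x = -4, this value is a counterexample.

Answer: Yes, x = -4 is a counterexample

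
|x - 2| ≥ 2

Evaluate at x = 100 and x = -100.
x = 100: LHS = |100 - 2| = |98| = 98; 98 ≥ 2 — holds
x = -100: LHS = |(-100) - 2| = |-102| = 102; 102 ≥ 2 — holds

Answer: Yes, holds for both x = 100 and x = -100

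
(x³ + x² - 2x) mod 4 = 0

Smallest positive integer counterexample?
Testing positive integers:
x = 1: LHS = (1³ + 1² - 2·1) mod 4 = 0 mod 4 = 0; 0 = 0 — holds
x = 2: LHS = (2³ + 2² - 2·2) mod 4 = 8 mod 4 = 0; 0 = 0 — holds
x = 3: LHS = (3³ + 3² - 2·3) mod 4 = 30 mod 4 = 2; 2 = 0 — FAILS  ← smallest positive counterexample

Answer: x = 3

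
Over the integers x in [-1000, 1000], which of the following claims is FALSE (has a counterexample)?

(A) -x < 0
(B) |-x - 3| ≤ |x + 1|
(A) x = 0: LHS = -0 = 0; 0 < 0 — FAILS
(B) x = 0: LHS = |-0 - 3| = |-3| = 3, RHS = |0 + 1| = |1| = 1; 3 ≤ 1 — FAILS

Answer: Both A and B are false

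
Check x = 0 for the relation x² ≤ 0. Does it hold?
x = 0: LHS = 0² = 0; 0 ≤ 0 — holds

The relation is satisfied at x = 0.

Answer: Yes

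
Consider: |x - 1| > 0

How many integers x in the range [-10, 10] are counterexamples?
Counterexamples in [-10, 10]: {1}.

Counting them gives 1 values.

Answer: 1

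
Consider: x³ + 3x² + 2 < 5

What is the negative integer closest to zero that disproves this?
Testing negative integers from -1 downward:
x = -1: LHS = (-1)³ + 3·(-1)² + 2 = 4; 4 < 5 — holds
x = -2: LHS = (-2)³ + 3·(-2)² + 2 = 6; 6 < 5 — FAILS  ← closest negative counterexample to 0

Answer: x = -2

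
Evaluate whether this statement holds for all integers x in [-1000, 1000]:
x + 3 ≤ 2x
The claim fails at x = 0:
x = 0: LHS = 0 + 3 = 3, RHS = 2·0 = 0; 3 ≤ 0 — FAILS

Because a single integer refutes it, the statement is false.

Answer: False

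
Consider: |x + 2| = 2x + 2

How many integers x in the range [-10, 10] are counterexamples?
Counterexamples in [-10, 10]: {-10, -9, -8, -7, -6, -5, -4, -3, -2, -1, 1, 2, 3, 4, 5, 6, 7, 8, 9, 10}.

Counting them gives 20 values.

Answer: 20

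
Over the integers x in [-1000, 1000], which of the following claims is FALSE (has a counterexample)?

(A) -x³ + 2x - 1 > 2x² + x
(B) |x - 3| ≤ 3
(A) x = 0: LHS = -0³ + 2·0 - 1 = -1, RHS = 2·0² + 0 = 0; -1 > 0 — FAILS
(B) x = -1: LHS = |(-1) - 3| = |-4| = 4; 4 ≤ 3 — FAILS

Answer: Both A and B are false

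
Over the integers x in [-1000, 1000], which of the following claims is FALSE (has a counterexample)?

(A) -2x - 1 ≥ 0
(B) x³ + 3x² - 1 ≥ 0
(A) x = 0: LHS = -2·0 - 1 = -1; -1 ≥ 0 — FAILS
(B) x = 0: LHS = 0³ + 3·0² - 1 = -1; -1 ≥ 0 — FAILS

Answer: Both A and B are false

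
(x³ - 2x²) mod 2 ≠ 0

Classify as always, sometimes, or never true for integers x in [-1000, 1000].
Holds at x = 1: LHS = (1³ - 2·1²) mod 2 = (-1) mod 2 = 1; 1 ≠ 0 — holds
Fails at x = 0: LHS = (0³ - 2·0²) mod 2 = 0 mod 2 = 0; 0 ≠ 0 — FAILS
It is satisfied by some integers in the range but not all.

Answer: Sometimes true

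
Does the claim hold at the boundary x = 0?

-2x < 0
x = 0: LHS = -2·0 = 0; 0 < 0 — FAILS

The relation fails at x = 0, so x = 0 is a counterexample.

Answer: No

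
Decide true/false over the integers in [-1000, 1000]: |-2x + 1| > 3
The claim fails at x = 0:
x = 0: LHS = |-2·0 + 1| = |1| = 1; 1 > 3 — FAILS

Because a single integer refutes it, the statement is false.

Answer: False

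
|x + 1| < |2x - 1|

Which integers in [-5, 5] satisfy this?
Holds for: {-5, -4, -3, -2, -1, 3, 4, 5}
Fails for: {0, 1, 2}

Answer: {-5, -4, -3, -2, -1, 3, 4, 5}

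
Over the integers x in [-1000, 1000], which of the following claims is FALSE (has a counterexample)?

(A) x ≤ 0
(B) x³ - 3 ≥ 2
(A) x = 1: 1 ≤ 0 — FAILS
(B) x = 0: LHS = 0³ - 3 = -3; -3 ≥ 2 — FAILS

Answer: Both A and B are false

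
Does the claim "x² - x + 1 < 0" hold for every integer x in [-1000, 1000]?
The claim fails at x = 0:
x = 0: LHS = 0² - 0 + 1 = 1; 1 < 0 — FAILS

Because a single integer refutes it, the statement is false.

Answer: False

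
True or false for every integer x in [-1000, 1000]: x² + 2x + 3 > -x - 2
Over all integers in [-1000, 1000], LHS − RHS is smallest at x = -1, where it equals 3:
x = -1: LHS = (-1)² + 2·(-1) + 3 = 2, RHS = -(-1) - 2 = -1; 2 > -1 — holds
At the ends of the range:
x = -1000: LHS = (-1000)² + 2·(-1000) + 3 = 998003, RHS = -(-1000) - 2 = 998; 998003 > 998 — holds
x = 1000: LHS = 1000² + 2·1000 + 3 = 1002003, RHS = -1000 - 2 = -1002; 1002003 > -1002 — holds
Hence LHS − RHS is never zero or negative, i.e. LHS > RHS throughout, so the relation holds for every integer in [-1000, 1000].

No counterexample exists.

Answer: True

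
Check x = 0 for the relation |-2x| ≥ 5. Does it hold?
x = 0: LHS = |-2·0| = |0| = 0; 0 ≥ 5 — FAILS

The relation fails at x = 0, so x = 0 is a counterexample.

Answer: No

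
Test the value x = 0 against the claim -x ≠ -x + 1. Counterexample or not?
Substitute x = 0 into the relation:
x = 0: LHS = -0 = 0, RHS = -0 + 1 = 1; 0 ≠ 1 — holds

The relation holds at x = 0, so it is not a counterexample.

Answer: No, x = 0 is not a counterexample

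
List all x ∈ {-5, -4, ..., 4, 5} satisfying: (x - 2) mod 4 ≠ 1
Holds for: {-4, -3, -2, 0, 1, 2, 4, 5}
Fails for: {-5, -1, 3}

Answer: {-4, -3, -2, 0, 1, 2, 4, 5}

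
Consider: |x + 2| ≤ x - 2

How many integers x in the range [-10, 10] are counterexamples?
Counterexamples in [-10, 10]: {-10, -9, -8, -7, -6, -5, -4, -3, -2, -1, 0, 1, 2, 3, 4, 5, 6, 7, 8, 9, 10}.

Counting them gives 21 values.

Answer: 21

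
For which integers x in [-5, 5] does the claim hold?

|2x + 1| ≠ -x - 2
Over all integers in [-5, 5], LHS − RHS is always positive; it is smallest at x = -1, where it equals 2:
x = -1: LHS = |2·(-1) + 1| = |-1| = 1, RHS = -(-1) - 2 = -1; 1 ≠ -1 — holds
At the ends of the range:
x = -5: LHS = |2·(-5) + 1| = |-9| = 9, RHS = -(-5) - 2 = 3; 9 ≠ 3 — holds
x = 5: LHS = |2·5 + 1| = |11| = 11, RHS = -5 - 2 = -7; 11 ≠ -7 — holds
Hence LHS − RHS is never 0, i.e. the two sides are never equal, so the relation holds for every integer in [-5, 5].

Answer: All integers in [-5, 5]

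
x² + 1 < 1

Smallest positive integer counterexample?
Testing positive integers:
x = 1: LHS = 1² + 1 = 2; 2 < 1 — FAILS  ← smallest positive counterexample

Answer: x = 1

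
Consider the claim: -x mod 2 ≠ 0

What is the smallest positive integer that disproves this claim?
Testing positive integers:
x = 1: LHS = (-1) mod 2 = 1; 1 ≠ 0 — holds
x = 2: LHS = (-2) mod 2 = 0; 0 ≠ 0 — FAILS  ← smallest positive counterexample

Answer: x = 2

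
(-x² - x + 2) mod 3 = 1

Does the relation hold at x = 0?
x = 0: LHS = (-0² - 0 + 2) mod 3 = 2 mod 3 = 2; 2 = 1 — FAILS

The relation fails at x = 0, so x = 0 is a counterexample.

Answer: No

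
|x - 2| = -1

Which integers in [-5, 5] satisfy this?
An absolute value is never negative, so the left side is ≥ 0 for every x, while the right side is -1. Tightest case in [-5, 5] is x = 2:
x = 2: LHS = |2 - 2| = |0| = 0; 0 = -1 — FAILS
Hence LHS − RHS is never 0, i.e. the two sides are never equal, so the claimed relation (=) fails for every integer in [-5, 5].

Answer: None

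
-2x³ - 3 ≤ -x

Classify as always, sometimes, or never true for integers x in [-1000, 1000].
Holds at x = 0: LHS = -2·0³ - 3 = -3, RHS = -0 = 0; -3 ≤ 0 — holds
Fails at x = -2: LHS = -2·(-2)³ - 3 = 13, RHS = -(-2) = 2; 13 ≤ 2 — FAILS
It is satisfied by some integers in the range but not all.

Answer: Sometimes true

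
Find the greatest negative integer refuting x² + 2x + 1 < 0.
Testing negative integers from -1 downward:
x = -1: LHS = (-1)² + 2·(-1) + 1 = 0; 0 < 0 — FAILS  ← closest negative counterexample to 0

Answer: x = -1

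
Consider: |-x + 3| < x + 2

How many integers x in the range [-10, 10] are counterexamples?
Counterexamples in [-10, 10]: {-10, -9, -8, -7, -6, -5, -4, -3, -2, -1, 0}.

Counting them gives 11 values.

Answer: 11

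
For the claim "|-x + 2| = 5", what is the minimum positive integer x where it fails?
Testing positive integers:
x = 1: LHS = |-1 + 2| = |1| = 1; 1 = 5 — FAILS  ← smallest positive counterexample

Answer: x = 1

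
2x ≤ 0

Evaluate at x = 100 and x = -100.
x = 100: LHS = 2·100 = 200; 200 ≤ 0 — FAILS
x = -100: LHS = 2·(-100) = -200; -200 ≤ 0 — holds

Answer: Partially: fails for x = 100, holds for x = -100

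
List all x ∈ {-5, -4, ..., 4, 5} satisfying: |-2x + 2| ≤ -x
Over all integers in [-5, 5], LHS − RHS is smallest at x = 1, where it equals 1:
x = 1: LHS = |-2·1 + 2| = |0| = 0; 0 ≤ -1 — FAILS
At the ends of the range:
x = -5: LHS = |-2·(-5) + 2| = |12| = 12, RHS = -(-5) = 5; 12 ≤ 5 — FAILS
x = 5: LHS = |-2·5 + 2| = |-8| = 8; 8 ≤ -5 — FAILS
Hence LHS − RHS is never zero or negative, i.e. LHS > RHS throughout, so the claimed relation (≤) fails for every integer in [-5, 5].

Answer: None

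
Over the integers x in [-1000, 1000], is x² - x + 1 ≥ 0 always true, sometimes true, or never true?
Over all integers in [-1000, 1000], LHS − RHS is smallest at x = 0, where it equals 1:
x = 0: LHS = 0² - 0 + 1 = 1; 1 ≥ 0 — holds
At the ends of the range:
x = -1000: LHS = (-1000)² - (-1000) + 1 = 1001001; 1001001 ≥ 0 — holds
x = 1000: LHS = 1000² - 1000 + 1 = 999001; 999001 ≥ 0 — holds
Hence LHS − RHS is never negative, i.e. LHS ≥ RHS throughout, so the relation holds for every integer in [-1000, 1000].

No counterexample exists.

Answer: Always true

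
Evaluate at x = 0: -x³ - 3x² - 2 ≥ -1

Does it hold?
x = 0: LHS = -0³ - 3·0² - 2 = -2; -2 ≥ -1 — FAILS

The relation fails at x = 0, so x = 0 is a counterexample.

Answer: No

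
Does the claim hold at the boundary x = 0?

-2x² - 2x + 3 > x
x = 0: LHS = -2·0² - 2·0 + 3 = 3; 3 > 0 — holds

The relation is satisfied at x = 0.

Answer: Yes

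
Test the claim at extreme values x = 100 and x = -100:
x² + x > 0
x = 100: LHS = 100² + 100 = 10100; 10100 > 0 — holds
x = -100: LHS = (-100)² + (-100) = 9900; 9900 > 0 — holds

Answer: Yes, holds for both x = 100 and x = -100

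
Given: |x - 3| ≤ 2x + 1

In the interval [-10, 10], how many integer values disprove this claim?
Counterexamples in [-10, 10]: {-10, -9, -8, -7, -6, -5, -4, -3, -2, -1, 0}.

Counting them gives 11 values.

Answer: 11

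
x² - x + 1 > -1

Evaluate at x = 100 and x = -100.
x = 100: LHS = 100² - 100 + 1 = 9901; 9901 > -1 — holds
x = -100: LHS = (-100)² - (-100) + 1 = 10101; 10101 > -1 — holds

Answer: Yes, holds for both x = 100 and x = -100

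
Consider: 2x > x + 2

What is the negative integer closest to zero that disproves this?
Testing negative integers from -1 downward:
x = -1: LHS = 2·(-1) = -2, RHS = (-1) + 2 = 1; -2 > 1 — FAILS  ← closest negative counterexample to 0

Answer: x = -1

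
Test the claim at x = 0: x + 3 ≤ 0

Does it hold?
x = 0: LHS = 0 + 3 = 3; 3 ≤ 0 — FAILS

The relation fails at x = 0, so x = 0 is a counterexample.

Answer: No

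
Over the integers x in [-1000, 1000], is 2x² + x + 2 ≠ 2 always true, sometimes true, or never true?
Holds at x = 1: LHS = 2·1² + 1 + 2 = 5; 5 ≠ 2 — holds
Fails at x = 0: LHS = 2·0² + 0 + 2 = 2; 2 ≠ 2 — FAILS
It is satisfied by some integers in the range but not all.

Answer: Sometimes true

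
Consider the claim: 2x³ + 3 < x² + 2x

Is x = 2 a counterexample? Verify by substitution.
Substitute x = 2 into the relation:
x = 2: LHS = 2·2³ + 3 = 19, RHS = 2² + 2·2 = 8; 19 < 8 — FAILS

Since the claim fails at x = 2, this value is a counterexample.

Answer: Yes, x = 2 is a counterexample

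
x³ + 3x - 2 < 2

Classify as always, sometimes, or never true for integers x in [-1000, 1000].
Holds at x = 0: LHS = 0³ + 3·0 - 2 = -2; -2 < 2 — holds
Fails at x = 1: LHS = 1³ + 3·1 - 2 = 2; 2 < 2 — FAILS
It is satisfied by some integers in the range but not all.

Answer: Sometimes true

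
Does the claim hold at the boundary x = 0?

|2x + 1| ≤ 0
x = 0: LHS = |2·0 + 1| = |1| = 1; 1 ≤ 0 — FAILS

The relation fails at x = 0, so x = 0 is a counterexample.

Answer: No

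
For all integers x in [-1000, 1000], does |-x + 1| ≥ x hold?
The claim fails at x = 1:
x = 1: LHS = |-1 + 1| = |0| = 0; 0 ≥ 1 — FAILS

Because a single integer refutes it, the statement is false.

Answer: False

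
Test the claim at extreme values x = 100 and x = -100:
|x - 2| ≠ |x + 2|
x = 100: LHS = |100 - 2| = |98| = 98, RHS = |100 + 2| = |102| = 102; 98 ≠ 102 — holds
x = -100: LHS = |(-100) - 2| = |-102| = 102, RHS = |(-100) + 2| = |-98| = 98; 102 ≠ 98 — holds

Answer: Yes, holds for both x = 100 and x = -100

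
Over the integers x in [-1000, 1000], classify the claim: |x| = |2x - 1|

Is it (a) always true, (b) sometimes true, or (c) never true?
Holds at x = 1: LHS = |1| = 1, RHS = |2·1 - 1| = |1| = 1; 1 = 1 — holds
Fails at x = 0: LHS = |0| = 0, RHS = |2·0 - 1| = |-1| = 1; 0 = 1 — FAILS
It is satisfied by some integers in the range but not all.

Answer: Sometimes true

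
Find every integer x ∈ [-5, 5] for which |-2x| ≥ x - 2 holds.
Over all integers in [-5, 5], LHS − RHS is smallest at x = 0, where it equals 2:
x = 0: LHS = |-2·0| = |0| = 0, RHS = 0 - 2 = -2; 0 ≥ -2 — holds
At the ends of the range:
x = -5: LHS = |-2·(-5)| = |10| = 10, RHS = (-5) - 2 = -7; 10 ≥ -7 — holds
x = 5: LHS = |-2·5| = |-10| = 10, RHS = 5 - 2 = 3; 10 ≥ 3 — holds
Hence LHS − RHS is never negative, i.e. LHS ≥ RHS throughout, so the relation holds for every integer in [-5, 5].

Answer: All integers in [-5, 5]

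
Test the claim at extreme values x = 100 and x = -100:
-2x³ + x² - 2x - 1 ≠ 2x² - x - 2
x = 100: LHS = -2·100³ + 100² - 2·100 - 1 = -1990201, RHS = 2·100² - 100 - 2 = 19898; -1990201 ≠ 19898 — holds
x = -100: LHS = -2·(-100)³ + (-100)² - 2·(-100) - 1 = 2010199, RHS = 2·(-100)² - (-100) - 2 = 20098; 2010199 ≠ 20098 — holds

Answer: Yes, holds for both x = 100 and x = -100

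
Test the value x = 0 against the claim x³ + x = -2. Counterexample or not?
Substitute x = 0 into the relation:
x = 0: LHS = 0³ + 0 = 0; 0 = -2 — FAILS

Since the claim fails at x = 0, this value is a counterexample.

Answer: Yes, x = 0 is a counterexample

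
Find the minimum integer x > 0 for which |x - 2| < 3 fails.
Testing positive integers:
x = 1: LHS = |1 - 2| = |-1| = 1; 1 < 3 — holds
x = 2: LHS = |2 - 2| = |0| = 0; 0 < 3 — holds
x = 3: LHS = |3 - 2| = |1| = 1; 1 < 3 — holds
x = 4: LHS = |4 - 2| = |2| = 2; 2 < 3 — holds
x = 5: LHS = |5 - 2| = |3| = 3; 3 < 3 — FAILS  ← smallest positive counterexample

Answer: x = 5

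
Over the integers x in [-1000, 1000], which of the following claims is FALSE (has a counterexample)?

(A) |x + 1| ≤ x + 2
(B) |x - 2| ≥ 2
(A) x = -2: LHS = |(-2) + 1| = |-1| = 1, RHS = (-2) + 2 = 0; 1 ≤ 0 — FAILS
(B) x = 1: LHS = |1 - 2| = |-1| = 1; 1 ≥ 2 — FAILS

Answer: Both A and B are false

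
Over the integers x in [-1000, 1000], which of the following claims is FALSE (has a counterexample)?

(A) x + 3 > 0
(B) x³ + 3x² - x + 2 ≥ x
(A) x = -3: LHS = (-3) + 3 = 0; 0 > 0 — FAILS
(B) x = -4: LHS = (-4)³ + 3·(-4)² - (-4) + 2 = -10; -10 ≥ -4 — FAILS

Answer: Both A and B are false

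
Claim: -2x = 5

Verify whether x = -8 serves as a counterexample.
Substitute x = -8 into the relation:
x = -8: LHS = -2·(-8) = 16; 16 = 5 — FAILS

Since the claim fails at x = -8, this value is a counterexample.

Answer: Yes, x = -8 is a counterexample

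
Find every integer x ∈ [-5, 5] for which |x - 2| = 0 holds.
Holds for: {2}
Fails for: {-5, -4, -3, -2, -1, 0, 1, 3, 4, 5}

Answer: {2}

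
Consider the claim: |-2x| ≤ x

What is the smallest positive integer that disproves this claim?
Testing positive integers:
x = 1: LHS = |-2·1| = |-2| = 2; 2 ≤ 1 — FAILS  ← smallest positive counterexample

Answer: x = 1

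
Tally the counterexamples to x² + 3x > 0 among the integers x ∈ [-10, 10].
Counterexamples in [-10, 10]: {-3, -2, -1, 0}.

Counting them gives 4 values.

Answer: 4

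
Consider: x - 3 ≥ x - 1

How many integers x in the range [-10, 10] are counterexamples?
Counterexamples in [-10, 10]: {-10, -9, -8, -7, -6, -5, -4, -3, -2, -1, 0, 1, 2, 3, 4, 5, 6, 7, 8, 9, 10}.

Counting them gives 21 values.

Answer: 21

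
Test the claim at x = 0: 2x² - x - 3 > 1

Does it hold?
x = 0: LHS = 2·0² - 0 - 3 = -3; -3 > 1 — FAILS

The relation fails at x = 0, so x = 0 is a counterexample.

Answer: No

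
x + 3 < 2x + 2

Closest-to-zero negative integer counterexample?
Testing negative integers from -1 downward:
x = -1: LHS = (-1) + 3 = 2, RHS = 2·(-1) + 2 = 0; 2 < 0 — FAILS  ← closest negative counterexample to 0

Answer: x = -1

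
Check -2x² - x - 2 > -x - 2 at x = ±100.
x = 100: LHS = -2·100² - 100 - 2 = -20102, RHS = -100 - 2 = -102; -20102 > -102 — FAILS
x = -100: LHS = -2·(-100)² - (-100) - 2 = -19902, RHS = -(-100) - 2 = 98; -19902 > 98 — FAILS

Answer: No, fails for both x = 100 and x = -100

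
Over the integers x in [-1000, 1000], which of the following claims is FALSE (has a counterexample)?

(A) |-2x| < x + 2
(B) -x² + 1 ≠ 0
(A) x = -1: LHS = |-2·(-1)| = |2| = 2, RHS = (-1) + 2 = 1; 2 < 1 — FAILS
(B) x = 1: LHS = -1² + 1 = 0; 0 ≠ 0 — FAILS

Answer: Both A and B are false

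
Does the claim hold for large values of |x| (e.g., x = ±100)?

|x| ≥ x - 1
x = 100: LHS = |100| = 100, RHS = 100 - 1 = 99; 100 ≥ 99 — holds
x = -100: LHS = |-100| = 100, RHS = (-100) - 1 = -101; 100 ≥ -101 — holds

Answer: Yes, holds for both x = 100 and x = -100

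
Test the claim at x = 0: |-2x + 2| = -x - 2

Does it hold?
x = 0: LHS = |-2·0 + 2| = |2| = 2, RHS = -0 - 2 = -2; 2 = -2 — FAILS

The relation fails at x = 0, so x = 0 is a counterexample.

Answer: No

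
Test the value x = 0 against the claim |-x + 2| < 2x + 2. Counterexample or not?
Substitute x = 0 into the relation:
x = 0: LHS = |-0 + 2| = |2| = 2, RHS = 2·0 + 2 = 2; 2 < 2 — FAILS

Since the claim fails at x = 0, this value is a counterexample.

Answer: Yes, x = 0 is a counterexample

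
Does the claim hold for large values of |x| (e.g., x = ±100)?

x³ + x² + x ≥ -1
x = 100: LHS = 100³ + 100² + 100 = 1010100; 1010100 ≥ -1 — holds
x = -100: LHS = (-100)³ + (-100)² + (-100) = -990100; -990100 ≥ -1 — FAILS

Answer: Partially: holds for x = 100, fails for x = -100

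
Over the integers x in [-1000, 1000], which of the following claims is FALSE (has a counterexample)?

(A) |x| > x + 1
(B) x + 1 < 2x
(A) x = 0: LHS = |0| = 0, RHS = 0 + 1 = 1; 0 > 1 — FAILS
(B) x = 0: LHS = 0 + 1 = 1, RHS = 2·0 = 0; 1 < 0 — FAILS

Answer: Both A and B are false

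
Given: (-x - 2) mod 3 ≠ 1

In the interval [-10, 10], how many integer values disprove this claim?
Counterexamples in [-10, 10]: {-9, -6, -3, 0, 3, 6, 9}.

Counting them gives 7 values.

Answer: 7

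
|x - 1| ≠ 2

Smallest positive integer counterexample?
Testing positive integers:
x = 1: LHS = |1 - 1| = |0| = 0; 0 ≠ 2 — holds
x = 2: LHS = |2 - 1| = |1| = 1; 1 ≠ 2 — holds
x = 3: LHS = |3 - 1| = |2| = 2; 2 ≠ 2 — FAILS  ← smallest positive counterexample

Answer: x = 3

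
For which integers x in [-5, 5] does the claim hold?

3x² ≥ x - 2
Over all integers in [-5, 5], LHS − RHS is smallest at x = 0, where it equals 2:
x = 0: LHS = 3·0² = 0, RHS = 0 - 2 = -2; 0 ≥ -2 — holds
At the ends of the range:
x = -5: LHS = 3·(-5)² = 75, RHS = (-5) - 2 = -7; 75 ≥ -7 — holds
x = 5: LHS = 3·5² = 75, RHS = 5 - 2 = 3; 75 ≥ 3 — holds
Hence LHS − RHS is never negative, i.e. LHS ≥ RHS throughout, so the relation holds for every integer in [-5, 5].

Answer: All integers in [-5, 5]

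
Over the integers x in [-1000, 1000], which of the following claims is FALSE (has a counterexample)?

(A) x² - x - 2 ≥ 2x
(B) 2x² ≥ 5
(A) x = 0: LHS = 0² - 0 - 2 = -2, RHS = 2·0 = 0; -2 ≥ 0 — FAILS
(B) x = 0: LHS = 2·0² = 0; 0 ≥ 5 — FAILS

Answer: Both A and B are false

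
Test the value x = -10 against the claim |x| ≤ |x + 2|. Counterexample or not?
Substitute x = -10 into the relation:
x = -10: LHS = |-10| = 10, RHS = |(-10) + 2| = |-8| = 8; 10 ≤ 8 — FAILS

Since the claim fails at x = -10, this value is a counterexample.

Answer: Yes, x = -10 is a counterexample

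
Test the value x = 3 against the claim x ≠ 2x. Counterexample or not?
Substitute x = 3 into the relation:
x = 3: RHS = 2·3 = 6; 3 ≠ 6 — holds

The claim holds here, so x = 3 is not a counterexample. (A counterexample exists elsewhere, e.g. x = 0.)

Answer: No, x = 3 is not a counterexample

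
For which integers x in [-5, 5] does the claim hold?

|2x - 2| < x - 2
Over all integers in [-5, 5], LHS − RHS is smallest at x = 1, where it equals 1:
x = 1: LHS = |2·1 - 2| = |0| = 0, RHS = 1 - 2 = -1; 0 < -1 — FAILS
At the ends of the range:
x = -5: LHS = |2·(-5) - 2| = |-12| = 12, RHS = (-5) - 2 = -7; 12 < -7 — FAILS
x = 5: LHS = |2·5 - 2| = |8| = 8, RHS = 5 - 2 = 3; 8 < 3 — FAILS
Hence LHS − RHS is never negative, i.e. LHS ≥ RHS throughout, so the claimed relation (<) fails for every integer in [-5, 5].

Answer: None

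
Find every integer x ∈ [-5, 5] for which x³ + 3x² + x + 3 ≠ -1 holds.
Track d = LHS − RHS over the integers in [-5, 5]. Equality would need d = 0, but d changes sign only between consecutive integers, jumping over 0:
x = -4: LHS = (-4)³ + 3·(-4)² + (-4) + 3 = -17; -17 ≠ -1 — holds  (d = -16)
x = -3: LHS = (-3)³ + 3·(-3)² + (-3) + 3 = 0; 0 ≠ -1 — holds  (d = 1)
Away from these crossings d keeps a constant sign, and checking every integer in [-5, 5] confirms d ≠ 0 throughout. Hence the two sides are never equal, so the relation holds for every integer in [-5, 5].

Answer: All integers in [-5, 5]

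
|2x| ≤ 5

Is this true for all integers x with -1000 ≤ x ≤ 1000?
The claim fails at x = 3:
x = 3: LHS = |2·3| = |6| = 6; 6 ≤ 5 — FAILS

Because a single integer refutes it, the statement is false.

Answer: False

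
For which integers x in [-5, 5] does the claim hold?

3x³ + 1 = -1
Track d = LHS − RHS over the integers in [-5, 5]. Equality would need d = 0, but d changes sign only between consecutive integers, jumping over 0:
x = -1: LHS = 3·(-1)³ + 1 = -2; -2 = -1 — FAILS  (d = -1)
x = 0: LHS = 3·0³ + 1 = 1; 1 = -1 — FAILS  (d = 2)
Away from these crossings d keeps a constant sign, and checking every integer in [-5, 5] confirms d ≠ 0 throughout. Hence the two sides are never equal, so the claimed relation (=) fails for every integer in [-5, 5].

Answer: None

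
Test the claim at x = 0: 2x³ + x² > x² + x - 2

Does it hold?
x = 0: LHS = 2·0³ + 0² = 0, RHS = 0² + 0 - 2 = -2; 0 > -2 — holds

The relation is satisfied at x = 0.

Answer: Yes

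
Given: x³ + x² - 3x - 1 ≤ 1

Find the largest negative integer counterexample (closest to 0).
Testing negative integers from -1 downward:
x = -1: LHS = (-1)³ + (-1)² - 3·(-1) - 1 = 2; 2 ≤ 1 — FAILS  ← closest negative counterexample to 0

Answer: x = -1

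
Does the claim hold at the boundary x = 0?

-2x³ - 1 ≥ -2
x = 0: LHS = -2·0³ - 1 = -1; -1 ≥ -2 — holds

The relation is satisfied at x = 0.

Answer: Yes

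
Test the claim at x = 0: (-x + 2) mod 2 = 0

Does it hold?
x = 0: LHS = (-0 + 2) mod 2 = 2 mod 2 = 0; 0 = 0 — holds

The relation is satisfied at x = 0.

Answer: Yes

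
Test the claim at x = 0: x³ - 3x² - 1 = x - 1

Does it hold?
x = 0: LHS = 0³ - 3·0² - 1 = -1, RHS = 0 - 1 = -1; -1 = -1 — holds

The relation is satisfied at x = 0.

Answer: Yes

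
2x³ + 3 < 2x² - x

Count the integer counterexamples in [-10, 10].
Counterexamples in [-10, 10]: {0, 1, 2, 3, 4, 5, 6, 7, 8, 9, 10}.

Counting them gives 11 values.

Answer: 11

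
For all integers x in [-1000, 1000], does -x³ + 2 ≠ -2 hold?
Track d = LHS − RHS over the integers in [-1000, 1000]. Equality would need d = 0, but d changes sign only between consecutive integers, jumping over 0:
x = 1: LHS = -1³ + 2 = 1; 1 ≠ -2 — holds  (d = 3)
x = 2: LHS = -2³ + 2 = -6; -6 ≠ -2 — holds  (d = -4)
Away from these crossings d keeps a constant sign, and checking every integer in [-1000, 1000] confirms d ≠ 0 throughout. Hence the two sides are never equal, so the relation holds for every integer in [-1000, 1000].

No counterexample exists.

Answer: True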